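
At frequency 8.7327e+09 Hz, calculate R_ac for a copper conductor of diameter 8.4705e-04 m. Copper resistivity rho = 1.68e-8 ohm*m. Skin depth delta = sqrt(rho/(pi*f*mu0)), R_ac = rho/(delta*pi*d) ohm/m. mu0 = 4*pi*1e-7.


delta = sqrt(1.68e-8 / (pi * 8.7327e+09 * 4*pi*1e-7)) = 6.980725e-07 m
R_ac = 1.68e-8 / (6.980725e-07 * pi * 8.4705e-04) = 9.044 ohm/m

9.044 ohm/m


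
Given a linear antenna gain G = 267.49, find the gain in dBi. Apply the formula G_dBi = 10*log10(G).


G_dBi = 10 * log10(267.49) = 24.27 dBi

24.27 dBi


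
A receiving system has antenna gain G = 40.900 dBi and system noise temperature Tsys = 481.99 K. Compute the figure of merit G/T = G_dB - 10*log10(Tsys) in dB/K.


G/T = 40.900 - 10*log10(481.99) = 40.900 - 26.83038 = 14.07 dB/K

14.07 dB/K


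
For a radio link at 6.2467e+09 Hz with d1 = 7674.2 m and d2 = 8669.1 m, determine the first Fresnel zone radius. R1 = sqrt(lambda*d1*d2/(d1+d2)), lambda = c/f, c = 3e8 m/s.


lambda = c / f = 3.0000e+08 / 6.2467e+09 = 0.04802536 m
R1 = sqrt(0.04802536 * 7674.2 * 8669.1 / (7674.2 + 8669.1)) = 13.98 m

13.98 m


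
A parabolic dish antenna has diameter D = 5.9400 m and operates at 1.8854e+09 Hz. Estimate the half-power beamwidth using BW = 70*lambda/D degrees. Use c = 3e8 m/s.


lambda = c / f = 3.0000e+08 / 1.8854e+09 = 0.1591174 m
BW = 70 * 0.1591174 / 5.9400 = 1.875 deg

1.875 deg


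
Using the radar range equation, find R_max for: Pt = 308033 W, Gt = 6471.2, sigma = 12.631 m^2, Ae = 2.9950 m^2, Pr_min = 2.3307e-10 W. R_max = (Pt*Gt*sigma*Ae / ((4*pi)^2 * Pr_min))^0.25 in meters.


R^4 = 308033*6471.2*12.631*2.9950 / ((4*pi)^2 * 2.3307e-10) = 2.048852e+18
R_max = 2.048852e+18^0.25 = 37834 m

37834 m


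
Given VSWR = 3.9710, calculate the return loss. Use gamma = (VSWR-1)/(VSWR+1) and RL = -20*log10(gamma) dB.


gamma = (3.9710 - 1) / (3.9710 + 1) = 0.5976665
RL = -20 * log10(0.5976665) = 4.471 dB

4.471 dB


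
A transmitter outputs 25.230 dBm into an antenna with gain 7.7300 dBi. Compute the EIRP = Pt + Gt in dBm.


EIRP = Pt + Gt = 25.230 + 7.7300 = 32.96 dBm

32.96 dBm


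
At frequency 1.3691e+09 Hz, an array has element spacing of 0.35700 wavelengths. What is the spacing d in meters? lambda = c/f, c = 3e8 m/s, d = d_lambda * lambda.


lambda = c / f = 3.0000e+08 / 1.3691e+09 = 0.2191221 m
d = 0.35700 * 0.2191221 = 0.07823 m

0.07823 m


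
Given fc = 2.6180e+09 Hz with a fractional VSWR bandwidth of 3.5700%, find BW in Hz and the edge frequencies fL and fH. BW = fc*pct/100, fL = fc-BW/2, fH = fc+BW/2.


BW = 2.6180e+09 * 3.5700/100 = 9.346260e+07 Hz
fL = 2.6180e+09 - 9.346260e+07/2 = 2.571e+09 Hz
fH = 2.6180e+09 + 9.346260e+07/2 = 2.665e+09 Hz

BW=9.346e+07 Hz, fL=2.571e+09 Hz, fH=2.665e+09 Hz


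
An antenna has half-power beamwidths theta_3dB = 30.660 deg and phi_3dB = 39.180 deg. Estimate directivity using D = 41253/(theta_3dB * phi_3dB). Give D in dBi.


D_linear = 41253 / (30.660 * 39.180) = 34.34148
D_dBi = 10 * log10(34.34148) = 15.36 dBi

15.36 dBi


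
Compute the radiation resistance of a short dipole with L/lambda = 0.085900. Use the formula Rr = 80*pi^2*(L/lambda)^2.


Rr = 80 * pi^2 * (0.085900)^2 = 80 * 9.869604 * 7.378810e-03 = 5.826 ohm

5.826 ohm


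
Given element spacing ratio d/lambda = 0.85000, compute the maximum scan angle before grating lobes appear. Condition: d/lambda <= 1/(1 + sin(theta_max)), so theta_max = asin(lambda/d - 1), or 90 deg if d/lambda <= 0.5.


lambda/d - 1 = 1/0.85000 - 1 = 0.1764706
theta_max = asin(0.1764706) = 10.16 deg

10.16 deg


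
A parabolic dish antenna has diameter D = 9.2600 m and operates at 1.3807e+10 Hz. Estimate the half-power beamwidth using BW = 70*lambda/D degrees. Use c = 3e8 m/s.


lambda = c / f = 3.0000e+08 / 1.3807e+10 = 0.02172811 m
BW = 70 * 0.02172811 / 9.2600 = 0.1643 deg

0.1643 deg


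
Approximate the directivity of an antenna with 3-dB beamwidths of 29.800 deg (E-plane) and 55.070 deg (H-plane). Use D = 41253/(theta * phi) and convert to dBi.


D_linear = 41253 / (29.800 * 55.070) = 25.13762
D_dBi = 10 * log10(25.13762) = 14.00 dBi

14.00 dBi


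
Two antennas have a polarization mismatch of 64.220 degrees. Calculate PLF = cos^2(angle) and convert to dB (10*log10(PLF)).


PLF_linear = cos^2(64.220 deg) = 0.1891526
PLF_dB = 10 * log10(0.1891526) = -7.232 dB

-7.232 dB


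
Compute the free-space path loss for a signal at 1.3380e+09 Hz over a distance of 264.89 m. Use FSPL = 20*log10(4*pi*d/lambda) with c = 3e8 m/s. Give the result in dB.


lambda = c / f = 3.0000e+08 / 1.3380e+09 = 0.2242152 m
FSPL = 20 * log10(4*pi*264.89/0.2242152) = 83.43 dB

83.43 dB


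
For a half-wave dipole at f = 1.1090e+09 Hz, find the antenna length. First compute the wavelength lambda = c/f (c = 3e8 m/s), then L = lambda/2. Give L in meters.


lambda = c / f = 3.0000e+08 / 1.1090e+09 = 0.2705140 m
L = lambda / 2 = 0.2705140 / 2 = 0.1353 m

0.1353 m


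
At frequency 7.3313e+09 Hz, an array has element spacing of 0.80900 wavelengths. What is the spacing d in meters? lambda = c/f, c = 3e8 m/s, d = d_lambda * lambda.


lambda = c / f = 3.0000e+08 / 7.3313e+09 = 0.04092044 m
d = 0.80900 * 0.04092044 = 0.03310 m

0.03310 m


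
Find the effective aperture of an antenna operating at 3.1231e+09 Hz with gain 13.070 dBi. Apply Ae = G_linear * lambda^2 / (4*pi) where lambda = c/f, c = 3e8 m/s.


lambda = c / f = 3.0000e+08 / 3.1231e+09 = 0.09605840 m
G_linear = 10^(13.070/10) = 20.27683
Ae = G_linear * lambda^2 / (4*pi) = 20.27683 * 0.09605840^2 / (4*pi) = 0.01489 m^2

0.01489 m^2


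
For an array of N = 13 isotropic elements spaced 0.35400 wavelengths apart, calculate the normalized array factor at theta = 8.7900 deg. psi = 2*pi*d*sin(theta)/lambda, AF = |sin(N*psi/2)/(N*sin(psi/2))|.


psi = 2*pi*0.35400*sin(8.7900 deg) = 0.3398947 rad
AF = |sin(13*0.3398947/2) / (13*sin(0.3398947/2))| = 0.3652

0.3652


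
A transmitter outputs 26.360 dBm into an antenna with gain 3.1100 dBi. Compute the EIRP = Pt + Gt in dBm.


EIRP = Pt + Gt = 26.360 + 3.1100 = 29.47 dBm

29.47 dBm


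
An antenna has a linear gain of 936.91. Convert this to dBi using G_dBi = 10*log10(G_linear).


G_dBi = 10 * log10(936.91) = 29.72 dBi

29.72 dBi


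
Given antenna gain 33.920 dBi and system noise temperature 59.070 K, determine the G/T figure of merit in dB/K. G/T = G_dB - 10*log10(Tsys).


G/T = 33.920 - 10*log10(59.070) = 33.920 - 17.71367 = 16.21 dB/K

16.21 dB/K


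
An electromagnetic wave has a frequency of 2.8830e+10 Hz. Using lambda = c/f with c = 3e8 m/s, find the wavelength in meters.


lambda = c / f = 3.0000e+08 / 2.8830e+10 = 0.01041 m

0.01041 m


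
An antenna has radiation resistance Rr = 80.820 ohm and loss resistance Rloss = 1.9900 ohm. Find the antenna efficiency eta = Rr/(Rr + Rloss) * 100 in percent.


eta = 80.820 / (80.820 + 1.9900) * 100 = 97.60%

97.60%


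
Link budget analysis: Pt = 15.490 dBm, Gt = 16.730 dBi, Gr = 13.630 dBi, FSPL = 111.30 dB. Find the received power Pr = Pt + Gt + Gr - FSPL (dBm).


Pr = 15.490 + 16.730 + 13.630 - 111.30 = -65.45 dBm

-65.45 dBm


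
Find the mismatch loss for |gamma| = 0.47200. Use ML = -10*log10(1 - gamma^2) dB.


ML = -10 * log10(1 - 0.47200^2) = -10 * log10(0.777216) = 1.095 dB

1.095 dB


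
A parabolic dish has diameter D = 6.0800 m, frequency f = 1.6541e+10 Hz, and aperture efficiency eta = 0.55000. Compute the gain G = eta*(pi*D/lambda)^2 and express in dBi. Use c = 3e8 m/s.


lambda = c / f = 3.0000e+08 / 1.6541e+10 = 0.01813675 m
G_linear = 0.55000 * (pi * 6.0800 / 0.01813675)^2 = 610029.3
G_dBi = 10 * log10(610029.3) = 57.85 dBi

57.85 dBi


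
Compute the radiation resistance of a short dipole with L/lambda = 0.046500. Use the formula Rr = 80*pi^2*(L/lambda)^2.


Rr = 80 * pi^2 * (0.046500)^2 = 80 * 9.869604 * 2.162250e-03 = 1.707 ohm

1.707 ohm


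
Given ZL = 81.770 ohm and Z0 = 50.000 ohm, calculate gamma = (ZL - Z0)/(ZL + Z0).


gamma = (81.770 - 50.000) / (81.770 + 50.000) = 0.2411

0.2411


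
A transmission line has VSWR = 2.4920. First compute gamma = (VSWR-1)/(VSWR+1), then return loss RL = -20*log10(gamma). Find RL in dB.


gamma = (2.4920 - 1) / (2.4920 + 1) = 0.4272623
RL = -20 * log10(0.4272623) = 7.386 dB

7.386 dB


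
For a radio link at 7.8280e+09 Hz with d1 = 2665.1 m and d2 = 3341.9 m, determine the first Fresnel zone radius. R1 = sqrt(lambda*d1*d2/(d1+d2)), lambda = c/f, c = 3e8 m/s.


lambda = c / f = 3.0000e+08 / 7.8280e+09 = 0.03832397 m
R1 = sqrt(0.03832397 * 2665.1 * 3341.9 / (2665.1 + 3341.9)) = 7.538 m

7.538 m


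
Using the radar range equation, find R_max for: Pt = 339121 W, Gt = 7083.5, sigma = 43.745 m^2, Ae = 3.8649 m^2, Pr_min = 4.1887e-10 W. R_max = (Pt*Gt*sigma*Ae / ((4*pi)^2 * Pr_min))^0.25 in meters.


R^4 = 339121*7083.5*43.745*3.8649 / ((4*pi)^2 * 4.1887e-10) = 6.140027e+18
R_max = 6.140027e+18^0.25 = 49779 m

49779 m


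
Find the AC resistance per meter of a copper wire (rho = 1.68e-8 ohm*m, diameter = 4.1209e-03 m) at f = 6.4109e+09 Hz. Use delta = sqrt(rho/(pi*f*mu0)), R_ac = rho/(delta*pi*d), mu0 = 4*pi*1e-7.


delta = sqrt(1.68e-8 / (pi * 6.4109e+09 * 4*pi*1e-7)) = 8.147329e-07 m
R_ac = 1.68e-8 / (8.147329e-07 * pi * 4.1209e-03) = 1.593 ohm/m

1.593 ohm/m


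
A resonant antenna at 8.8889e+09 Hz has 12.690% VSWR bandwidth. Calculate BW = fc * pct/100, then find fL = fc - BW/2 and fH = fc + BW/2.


BW = 8.8889e+09 * 12.690/100 = 1.128001e+09 Hz
fL = 8.8889e+09 - 1.128001e+09/2 = 8.325e+09 Hz
fH = 8.8889e+09 + 1.128001e+09/2 = 9.453e+09 Hz

BW=1.128e+09 Hz, fL=8.325e+09 Hz, fH=9.453e+09 Hz


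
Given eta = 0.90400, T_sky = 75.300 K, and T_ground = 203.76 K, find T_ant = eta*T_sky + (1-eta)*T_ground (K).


T_ant = 0.90400 * 75.300 + (1 - 0.90400) * 203.76 = 87.63 K

87.63 K


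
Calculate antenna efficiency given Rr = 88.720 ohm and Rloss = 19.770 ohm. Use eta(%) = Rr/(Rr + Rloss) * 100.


eta = 88.720 / (88.720 + 19.770) * 100 = 81.78%

81.78%


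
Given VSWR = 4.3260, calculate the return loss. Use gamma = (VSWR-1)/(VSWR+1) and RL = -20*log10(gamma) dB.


gamma = (4.3260 - 1) / (4.3260 + 1) = 0.6244837
RL = -20 * log10(0.6244837) = 4.090 dB

4.090 dB


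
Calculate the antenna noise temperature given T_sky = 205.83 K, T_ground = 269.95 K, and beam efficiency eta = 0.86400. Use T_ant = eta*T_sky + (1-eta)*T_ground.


T_ant = 0.86400 * 205.83 + (1 - 0.86400) * 269.95 = 214.6 K

214.6 K


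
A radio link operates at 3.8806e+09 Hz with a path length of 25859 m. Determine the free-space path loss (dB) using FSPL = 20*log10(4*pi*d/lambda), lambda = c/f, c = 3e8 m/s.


lambda = c / f = 3.0000e+08 / 3.8806e+09 = 0.07730763 m
FSPL = 20 * log10(4*pi*25859/0.07730763) = 132.5 dB

132.5 dB


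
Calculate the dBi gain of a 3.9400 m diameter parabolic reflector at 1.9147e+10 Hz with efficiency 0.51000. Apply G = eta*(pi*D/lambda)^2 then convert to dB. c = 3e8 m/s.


lambda = c / f = 3.0000e+08 / 1.9147e+10 = 0.01566825 m
G_linear = 0.51000 * (pi * 3.9400 / 0.01566825)^2 = 318288.8
G_dBi = 10 * log10(318288.8) = 55.03 dBi

55.03 dBi


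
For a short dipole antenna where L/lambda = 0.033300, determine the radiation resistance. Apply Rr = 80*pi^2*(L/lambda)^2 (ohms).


Rr = 80 * pi^2 * (0.033300)^2 = 80 * 9.869604 * 1.108890e-03 = 0.8755 ohm

0.8755 ohm


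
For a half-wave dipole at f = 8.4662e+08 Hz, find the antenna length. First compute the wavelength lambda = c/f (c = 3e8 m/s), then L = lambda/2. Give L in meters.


lambda = c / f = 3.0000e+08 / 8.4662e+08 = 0.3543502 m
L = lambda / 2 = 0.3543502 / 2 = 0.1772 m

0.1772 m


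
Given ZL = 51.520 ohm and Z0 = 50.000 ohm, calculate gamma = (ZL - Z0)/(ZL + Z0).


gamma = (51.520 - 50.000) / (51.520 + 50.000) = 0.01497

0.01497


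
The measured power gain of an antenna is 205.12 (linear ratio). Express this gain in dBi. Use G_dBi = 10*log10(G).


G_dBi = 10 * log10(205.12) = 23.12 dBi

23.12 dBi


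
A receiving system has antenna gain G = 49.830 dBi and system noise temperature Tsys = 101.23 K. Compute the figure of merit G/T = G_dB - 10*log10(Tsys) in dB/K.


G/T = 49.830 - 10*log10(101.23) = 49.830 - 20.05309 = 29.78 dB/K

29.78 dB/K


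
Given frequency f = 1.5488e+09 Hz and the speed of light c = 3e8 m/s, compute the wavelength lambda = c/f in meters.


lambda = c / f = 3.0000e+08 / 1.5488e+09 = 0.1937 m

0.1937 m


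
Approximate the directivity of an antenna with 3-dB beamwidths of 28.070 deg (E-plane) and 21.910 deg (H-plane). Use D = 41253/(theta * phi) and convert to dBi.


D_linear = 41253 / (28.070 * 21.910) = 67.07655
D_dBi = 10 * log10(67.07655) = 18.27 dBi

18.27 dBi


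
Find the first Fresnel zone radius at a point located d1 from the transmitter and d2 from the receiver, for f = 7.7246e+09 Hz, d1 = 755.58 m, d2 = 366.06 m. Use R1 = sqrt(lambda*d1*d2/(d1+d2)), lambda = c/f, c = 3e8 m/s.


lambda = c / f = 3.0000e+08 / 7.7246e+09 = 0.03883696 m
R1 = sqrt(0.03883696 * 755.58 * 366.06 / (755.58 + 366.06)) = 3.095 m

3.095 m


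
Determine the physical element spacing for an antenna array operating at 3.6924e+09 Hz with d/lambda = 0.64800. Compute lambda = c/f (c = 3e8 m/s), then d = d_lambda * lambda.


lambda = c / f = 3.0000e+08 / 3.6924e+09 = 0.08124797 m
d = 0.64800 * 0.08124797 = 0.05265 m

0.05265 m


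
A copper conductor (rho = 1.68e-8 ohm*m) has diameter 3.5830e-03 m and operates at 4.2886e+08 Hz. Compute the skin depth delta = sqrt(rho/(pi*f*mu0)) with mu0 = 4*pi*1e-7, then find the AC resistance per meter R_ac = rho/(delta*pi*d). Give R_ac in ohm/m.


delta = sqrt(1.68e-8 / (pi * 4.2886e+08 * 4*pi*1e-7)) = 3.150047e-06 m
R_ac = 1.68e-8 / (3.150047e-06 * pi * 3.5830e-03) = 0.4738 ohm/m

0.4738 ohm/m


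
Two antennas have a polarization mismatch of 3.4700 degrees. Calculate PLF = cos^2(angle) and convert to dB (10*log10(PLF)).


PLF_linear = cos^2(3.4700 deg) = 0.9963366
PLF_dB = 10 * log10(0.9963366) = -0.01594 dB

-0.01594 dB


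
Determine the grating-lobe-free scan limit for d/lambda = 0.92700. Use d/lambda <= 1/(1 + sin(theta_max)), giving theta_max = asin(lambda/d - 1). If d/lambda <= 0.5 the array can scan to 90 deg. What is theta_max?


lambda/d - 1 = 1/0.92700 - 1 = 0.07874865
theta_max = asin(0.07874865) = 4.517 deg

4.517 deg


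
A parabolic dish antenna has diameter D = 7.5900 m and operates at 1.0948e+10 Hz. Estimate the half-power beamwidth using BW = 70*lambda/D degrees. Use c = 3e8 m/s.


lambda = c / f = 3.0000e+08 / 1.0948e+10 = 0.02740227 m
BW = 70 * 0.02740227 / 7.5900 = 0.2527 deg

0.2527 deg


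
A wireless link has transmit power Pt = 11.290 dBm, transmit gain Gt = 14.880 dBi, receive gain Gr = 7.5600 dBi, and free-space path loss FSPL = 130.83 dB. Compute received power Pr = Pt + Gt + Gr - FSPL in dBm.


Pr = 11.290 + 14.880 + 7.5600 - 130.83 = -97.10 dBm

-97.10 dBm


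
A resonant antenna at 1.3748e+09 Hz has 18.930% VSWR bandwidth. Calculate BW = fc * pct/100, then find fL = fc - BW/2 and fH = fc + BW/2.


BW = 1.3748e+09 * 18.930/100 = 2.602496e+08 Hz
fL = 1.3748e+09 - 2.602496e+08/2 = 1.245e+09 Hz
fH = 1.3748e+09 + 2.602496e+08/2 = 1.505e+09 Hz

BW=2.602e+08 Hz, fL=1.245e+09 Hz, fH=1.505e+09 Hz


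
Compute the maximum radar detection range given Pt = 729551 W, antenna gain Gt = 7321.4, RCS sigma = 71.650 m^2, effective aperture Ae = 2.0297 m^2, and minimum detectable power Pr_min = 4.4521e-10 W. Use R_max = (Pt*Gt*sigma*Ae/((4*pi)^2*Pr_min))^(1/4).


R^4 = 729551*7321.4*71.650*2.0297 / ((4*pi)^2 * 4.4521e-10) = 1.104875e+19
R_max = 1.104875e+19^0.25 = 57654 m

57654 m


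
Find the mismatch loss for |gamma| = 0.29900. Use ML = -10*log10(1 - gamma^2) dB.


ML = -10 * log10(1 - 0.29900^2) = -10 * log10(0.910599) = 0.4067 dB

0.4067 dB


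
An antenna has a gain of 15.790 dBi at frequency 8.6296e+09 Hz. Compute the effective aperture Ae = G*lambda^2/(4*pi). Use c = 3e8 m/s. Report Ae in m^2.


lambda = c / f = 3.0000e+08 / 8.6296e+09 = 0.03476407 m
G_linear = 10^(15.790/10) = 37.93150
Ae = G_linear * lambda^2 / (4*pi) = 37.93150 * 0.03476407^2 / (4*pi) = 3.648e-03 m^2

3.648e-03 m^2


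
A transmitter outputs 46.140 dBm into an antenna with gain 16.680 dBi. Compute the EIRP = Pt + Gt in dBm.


EIRP = Pt + Gt = 46.140 + 16.680 = 62.82 dBm

62.82 dBm


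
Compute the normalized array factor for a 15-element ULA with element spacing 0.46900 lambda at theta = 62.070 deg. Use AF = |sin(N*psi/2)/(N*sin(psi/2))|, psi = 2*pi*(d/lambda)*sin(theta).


psi = 2*pi*0.46900*sin(62.070 deg) = 2.603571 rad
AF = |sin(15*2.603571/2) / (15*sin(2.603571/2))| = 0.04333

0.04333


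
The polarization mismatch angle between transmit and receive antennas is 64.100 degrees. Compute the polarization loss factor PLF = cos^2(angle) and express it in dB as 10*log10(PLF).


PLF_linear = cos^2(64.100 deg) = 0.1907958
PLF_dB = 10 * log10(0.1907958) = -7.194 dB

-7.194 dB


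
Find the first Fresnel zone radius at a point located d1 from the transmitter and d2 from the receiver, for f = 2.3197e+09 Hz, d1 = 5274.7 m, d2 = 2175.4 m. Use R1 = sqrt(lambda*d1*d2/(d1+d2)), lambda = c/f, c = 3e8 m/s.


lambda = c / f = 3.0000e+08 / 2.3197e+09 = 0.1293271 m
R1 = sqrt(0.1293271 * 5274.7 * 2175.4 / (5274.7 + 2175.4)) = 14.11 m

14.11 m


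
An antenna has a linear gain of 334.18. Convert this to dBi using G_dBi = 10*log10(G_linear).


G_dBi = 10 * log10(334.18) = 25.24 dBi

25.24 dBi


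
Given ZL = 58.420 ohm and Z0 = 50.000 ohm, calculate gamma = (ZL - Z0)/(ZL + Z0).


gamma = (58.420 - 50.000) / (58.420 + 50.000) = 0.07766

0.07766


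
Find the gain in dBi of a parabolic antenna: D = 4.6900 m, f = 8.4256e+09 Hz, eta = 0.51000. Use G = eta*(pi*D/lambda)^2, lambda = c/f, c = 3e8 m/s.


lambda = c / f = 3.0000e+08 / 8.4256e+09 = 0.03560577 m
G_linear = 0.51000 * (pi * 4.6900 / 0.03560577)^2 = 87332.29
G_dBi = 10 * log10(87332.29) = 49.41 dBi

49.41 dBi


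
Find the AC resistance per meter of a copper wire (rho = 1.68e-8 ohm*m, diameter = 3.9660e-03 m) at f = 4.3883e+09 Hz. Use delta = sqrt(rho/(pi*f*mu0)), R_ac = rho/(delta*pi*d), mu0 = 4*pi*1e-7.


delta = sqrt(1.68e-8 / (pi * 4.3883e+09 * 4*pi*1e-7)) = 9.847514e-07 m
R_ac = 1.68e-8 / (9.847514e-07 * pi * 3.9660e-03) = 1.369 ohm/m

1.369 ohm/m


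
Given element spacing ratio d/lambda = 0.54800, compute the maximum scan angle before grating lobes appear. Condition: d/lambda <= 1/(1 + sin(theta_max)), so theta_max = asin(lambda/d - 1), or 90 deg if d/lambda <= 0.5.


lambda/d - 1 = 1/0.54800 - 1 = 0.8248175
theta_max = asin(0.8248175) = 55.57 deg

55.57 deg


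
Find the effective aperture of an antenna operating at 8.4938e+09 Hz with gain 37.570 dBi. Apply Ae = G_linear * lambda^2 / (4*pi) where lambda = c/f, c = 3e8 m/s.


lambda = c / f = 3.0000e+08 / 8.4938e+09 = 0.03531988 m
G_linear = 10^(37.570/10) = 5714.786
Ae = G_linear * lambda^2 / (4*pi) = 5714.786 * 0.03531988^2 / (4*pi) = 0.5673 m^2

0.5673 m^2


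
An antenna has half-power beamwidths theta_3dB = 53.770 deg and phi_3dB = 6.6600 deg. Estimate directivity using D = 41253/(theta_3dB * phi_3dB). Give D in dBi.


D_linear = 41253 / (53.770 * 6.6600) = 115.1970
D_dBi = 10 * log10(115.1970) = 20.61 dBi

20.61 dBi


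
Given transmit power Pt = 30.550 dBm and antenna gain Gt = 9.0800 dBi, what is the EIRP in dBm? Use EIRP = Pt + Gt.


EIRP = Pt + Gt = 30.550 + 9.0800 = 39.63 dBm

39.63 dBm


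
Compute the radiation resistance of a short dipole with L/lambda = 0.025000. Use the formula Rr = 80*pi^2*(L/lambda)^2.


Rr = 80 * pi^2 * (0.025000)^2 = 80 * 9.869604 * 6.250000e-04 = 0.4935 ohm

0.4935 ohm


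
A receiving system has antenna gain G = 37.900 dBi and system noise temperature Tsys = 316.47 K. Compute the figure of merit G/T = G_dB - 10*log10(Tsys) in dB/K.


G/T = 37.900 - 10*log10(316.47) = 37.900 - 25.00333 = 12.90 dB/K

12.90 dB/K


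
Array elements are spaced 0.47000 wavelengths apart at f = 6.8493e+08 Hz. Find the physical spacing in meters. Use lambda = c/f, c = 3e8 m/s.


lambda = c / f = 3.0000e+08 / 6.8493e+08 = 0.4380010 m
d = 0.47000 * 0.4380010 = 0.2059 m

0.2059 m


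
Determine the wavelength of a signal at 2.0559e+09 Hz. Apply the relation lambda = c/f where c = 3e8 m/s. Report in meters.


lambda = c / f = 3.0000e+08 / 2.0559e+09 = 0.1459 m

0.1459 m


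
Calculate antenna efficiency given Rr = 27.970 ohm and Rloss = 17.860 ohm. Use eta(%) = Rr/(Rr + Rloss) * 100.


eta = 27.970 / (27.970 + 17.860) * 100 = 61.03%

61.03%


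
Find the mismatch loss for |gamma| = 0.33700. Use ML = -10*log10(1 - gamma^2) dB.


ML = -10 * log10(1 - 0.33700^2) = -10 * log10(0.886431) = 0.5236 dB

0.5236 dB


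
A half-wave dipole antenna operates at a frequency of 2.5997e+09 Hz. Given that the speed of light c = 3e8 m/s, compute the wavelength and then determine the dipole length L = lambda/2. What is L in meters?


lambda = c / f = 3.0000e+08 / 2.5997e+09 = 0.1153979 m
L = lambda / 2 = 0.1153979 / 2 = 0.05770 m

0.05770 m


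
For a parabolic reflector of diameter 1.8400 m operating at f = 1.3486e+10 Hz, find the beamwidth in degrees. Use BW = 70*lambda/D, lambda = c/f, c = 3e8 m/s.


lambda = c / f = 3.0000e+08 / 1.3486e+10 = 0.02224529 m
BW = 70 * 0.02224529 / 1.8400 = 0.8463 deg

0.8463 deg


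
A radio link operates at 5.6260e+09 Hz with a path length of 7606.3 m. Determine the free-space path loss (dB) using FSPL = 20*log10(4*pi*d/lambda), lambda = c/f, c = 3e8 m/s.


lambda = c / f = 3.0000e+08 / 5.6260e+09 = 0.05332385 m
FSPL = 20 * log10(4*pi*7606.3/0.05332385) = 125.1 dB

125.1 dB


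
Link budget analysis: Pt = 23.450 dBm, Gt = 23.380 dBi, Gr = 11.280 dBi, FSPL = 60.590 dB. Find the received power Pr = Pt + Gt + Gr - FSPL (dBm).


Pr = 23.450 + 23.380 + 11.280 - 60.590 = -2.48 dBm

-2.48 dBm


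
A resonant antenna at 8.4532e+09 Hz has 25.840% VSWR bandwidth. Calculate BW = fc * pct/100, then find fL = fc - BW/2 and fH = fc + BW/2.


BW = 8.4532e+09 * 25.840/100 = 2.184307e+09 Hz
fL = 8.4532e+09 - 2.184307e+09/2 = 7.361e+09 Hz
fH = 8.4532e+09 + 2.184307e+09/2 = 9.545e+09 Hz

BW=2.184e+09 Hz, fL=7.361e+09 Hz, fH=9.545e+09 Hz


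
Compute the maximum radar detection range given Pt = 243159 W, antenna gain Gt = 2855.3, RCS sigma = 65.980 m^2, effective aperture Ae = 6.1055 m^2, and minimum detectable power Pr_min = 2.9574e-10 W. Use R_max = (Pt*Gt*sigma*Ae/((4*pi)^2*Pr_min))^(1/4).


R^4 = 243159*2855.3*65.980*6.1055 / ((4*pi)^2 * 2.9574e-10) = 5.988883e+18
R_max = 5.988883e+18^0.25 = 49469 m

49469 m


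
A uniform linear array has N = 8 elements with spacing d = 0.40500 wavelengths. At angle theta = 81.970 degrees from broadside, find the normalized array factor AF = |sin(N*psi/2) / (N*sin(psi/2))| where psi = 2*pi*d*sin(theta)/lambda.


psi = 2*pi*0.40500*sin(81.970 deg) = 2.519740 rad
AF = |sin(8*2.519740/2) / (8*sin(2.519740/2))| = 0.07989

0.07989


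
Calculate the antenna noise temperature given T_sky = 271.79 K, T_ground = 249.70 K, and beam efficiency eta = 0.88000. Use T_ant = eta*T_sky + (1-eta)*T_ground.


T_ant = 0.88000 * 271.79 + (1 - 0.88000) * 249.70 = 269.1 K

269.1 K


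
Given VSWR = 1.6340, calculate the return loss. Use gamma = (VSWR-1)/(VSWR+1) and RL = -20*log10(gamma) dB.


gamma = (1.6340 - 1) / (1.6340 + 1) = 0.2406986
RL = -20 * log10(0.2406986) = 12.37 dB

12.37 dB


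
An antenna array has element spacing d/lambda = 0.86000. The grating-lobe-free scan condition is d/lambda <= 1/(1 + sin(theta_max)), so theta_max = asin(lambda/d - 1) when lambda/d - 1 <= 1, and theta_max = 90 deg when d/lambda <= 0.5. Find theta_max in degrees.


lambda/d - 1 = 1/0.86000 - 1 = 0.1627907
theta_max = asin(0.1627907) = 9.369 deg

9.369 deg


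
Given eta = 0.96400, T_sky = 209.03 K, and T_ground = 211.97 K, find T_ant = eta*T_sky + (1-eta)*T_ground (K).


T_ant = 0.96400 * 209.03 + (1 - 0.96400) * 211.97 = 209.1 K

209.1 K


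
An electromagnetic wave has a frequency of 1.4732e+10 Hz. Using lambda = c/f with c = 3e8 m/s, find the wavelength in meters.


lambda = c / f = 3.0000e+08 / 1.4732e+10 = 0.02036 m

0.02036 m


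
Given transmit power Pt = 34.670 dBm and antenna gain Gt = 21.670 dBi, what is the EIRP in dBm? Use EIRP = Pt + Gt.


EIRP = Pt + Gt = 34.670 + 21.670 = 56.34 dBm

56.34 dBm


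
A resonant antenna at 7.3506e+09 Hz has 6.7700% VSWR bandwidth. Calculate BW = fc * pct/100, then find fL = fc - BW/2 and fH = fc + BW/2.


BW = 7.3506e+09 * 6.7700/100 = 4.976356e+08 Hz
fL = 7.3506e+09 - 4.976356e+08/2 = 7.102e+09 Hz
fH = 7.3506e+09 + 4.976356e+08/2 = 7.599e+09 Hz

BW=4.976e+08 Hz, fL=7.102e+09 Hz, fH=7.599e+09 Hz


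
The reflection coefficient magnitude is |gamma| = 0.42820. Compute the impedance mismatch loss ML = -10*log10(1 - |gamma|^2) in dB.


ML = -10 * log10(1 - 0.42820^2) = -10 * log10(0.81664476) = 0.8797 dB

0.8797 dB


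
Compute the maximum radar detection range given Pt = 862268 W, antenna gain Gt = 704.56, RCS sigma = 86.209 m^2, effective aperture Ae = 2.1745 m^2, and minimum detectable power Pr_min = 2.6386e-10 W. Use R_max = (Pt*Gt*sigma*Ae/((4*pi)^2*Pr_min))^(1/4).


R^4 = 862268*704.56*86.209*2.1745 / ((4*pi)^2 * 2.6386e-10) = 2.733248e+18
R_max = 2.733248e+18^0.25 = 40660 m

40660 m


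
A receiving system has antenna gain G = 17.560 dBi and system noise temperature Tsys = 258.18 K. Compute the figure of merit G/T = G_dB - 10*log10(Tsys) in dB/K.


G/T = 17.560 - 10*log10(258.18) = 17.560 - 24.11923 = -6.559 dB/K

-6.559 dB/K


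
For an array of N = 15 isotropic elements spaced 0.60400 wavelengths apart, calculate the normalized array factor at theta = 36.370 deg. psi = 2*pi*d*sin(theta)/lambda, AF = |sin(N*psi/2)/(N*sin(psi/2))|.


psi = 2*pi*0.60400*sin(36.370 deg) = 2.250451 rad
AF = |sin(15*2.250451/2) / (15*sin(2.250451/2))| = 0.06804

0.06804


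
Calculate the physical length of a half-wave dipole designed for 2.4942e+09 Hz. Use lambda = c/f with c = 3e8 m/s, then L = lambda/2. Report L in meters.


lambda = c / f = 3.0000e+08 / 2.4942e+09 = 0.1202790 m
L = lambda / 2 = 0.1202790 / 2 = 0.06014 m

0.06014 m


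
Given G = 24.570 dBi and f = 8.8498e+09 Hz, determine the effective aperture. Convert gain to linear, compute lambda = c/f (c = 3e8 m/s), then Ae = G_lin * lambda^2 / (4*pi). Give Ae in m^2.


lambda = c / f = 3.0000e+08 / 8.8498e+09 = 0.03389907 m
G_linear = 10^(24.570/10) = 286.4178
Ae = G_linear * lambda^2 / (4*pi) = 286.4178 * 0.03389907^2 / (4*pi) = 0.02619 m^2

0.02619 m^2


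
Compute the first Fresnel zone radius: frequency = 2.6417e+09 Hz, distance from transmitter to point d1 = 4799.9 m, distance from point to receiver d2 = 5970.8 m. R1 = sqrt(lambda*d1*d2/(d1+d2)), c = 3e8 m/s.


lambda = c / f = 3.0000e+08 / 2.6417e+09 = 0.1135632 m
R1 = sqrt(0.1135632 * 4799.9 * 5970.8 / (4799.9 + 5970.8)) = 17.38 m

17.38 m


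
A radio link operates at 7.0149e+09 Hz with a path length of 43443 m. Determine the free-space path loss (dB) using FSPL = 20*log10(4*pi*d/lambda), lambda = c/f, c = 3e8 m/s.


lambda = c / f = 3.0000e+08 / 7.0149e+09 = 0.04276611 m
FSPL = 20 * log10(4*pi*43443/0.04276611) = 142.1 dB

142.1 dB


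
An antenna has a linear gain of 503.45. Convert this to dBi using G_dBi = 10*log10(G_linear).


G_dBi = 10 * log10(503.45) = 27.02 dBi

27.02 dBi


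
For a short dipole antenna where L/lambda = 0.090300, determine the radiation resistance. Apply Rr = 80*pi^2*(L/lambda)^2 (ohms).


Rr = 80 * pi^2 * (0.090300)^2 = 80 * 9.869604 * 8.154090e-03 = 6.438 ohm

6.438 ohm


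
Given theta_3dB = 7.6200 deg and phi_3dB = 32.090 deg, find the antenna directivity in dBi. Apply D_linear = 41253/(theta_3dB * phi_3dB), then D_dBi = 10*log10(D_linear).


D_linear = 41253 / (7.6200 * 32.090) = 168.7061
D_dBi = 10 * log10(168.7061) = 22.27 dBi

22.27 dBi


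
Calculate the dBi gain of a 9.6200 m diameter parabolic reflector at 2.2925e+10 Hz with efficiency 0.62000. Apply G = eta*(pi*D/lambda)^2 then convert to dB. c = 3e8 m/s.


lambda = c / f = 3.0000e+08 / 2.2925e+10 = 0.01308615 m
G_linear = 0.62000 * (pi * 9.6200 / 0.01308615)^2 = 3.306875e+06
G_dBi = 10 * log10(3.306875e+06) = 65.19 dBi

65.19 dBi


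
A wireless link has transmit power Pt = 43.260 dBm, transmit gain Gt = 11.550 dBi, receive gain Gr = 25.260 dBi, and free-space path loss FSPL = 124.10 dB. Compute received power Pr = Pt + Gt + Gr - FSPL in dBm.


Pr = 43.260 + 11.550 + 25.260 - 124.10 = -44.03 dBm

-44.03 dBm


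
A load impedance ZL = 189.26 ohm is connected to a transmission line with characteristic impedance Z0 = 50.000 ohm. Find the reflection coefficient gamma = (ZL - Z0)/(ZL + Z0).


gamma = (189.26 - 50.000) / (189.26 + 50.000) = 0.5820

0.5820


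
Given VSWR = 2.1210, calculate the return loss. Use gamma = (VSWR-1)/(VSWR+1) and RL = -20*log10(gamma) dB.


gamma = (2.1210 - 1) / (2.1210 + 1) = 0.3591798
RL = -20 * log10(0.3591798) = 8.894 dB

8.894 dB


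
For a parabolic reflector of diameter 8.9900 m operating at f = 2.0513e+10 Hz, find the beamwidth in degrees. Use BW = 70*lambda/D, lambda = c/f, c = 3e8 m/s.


lambda = c / f = 3.0000e+08 / 2.0513e+10 = 0.01462487 m
BW = 70 * 0.01462487 / 8.9900 = 0.1139 deg

0.1139 deg


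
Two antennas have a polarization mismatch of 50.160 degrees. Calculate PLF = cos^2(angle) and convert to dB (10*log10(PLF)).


PLF_linear = cos^2(50.160 deg) = 0.4104272
PLF_dB = 10 * log10(0.4104272) = -3.868 dB

-3.868 dB


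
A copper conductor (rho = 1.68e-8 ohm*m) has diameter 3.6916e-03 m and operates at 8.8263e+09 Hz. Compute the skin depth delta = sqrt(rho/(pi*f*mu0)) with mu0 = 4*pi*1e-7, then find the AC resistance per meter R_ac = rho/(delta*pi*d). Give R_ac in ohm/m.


delta = sqrt(1.68e-8 / (pi * 8.8263e+09 * 4*pi*1e-7)) = 6.943612e-07 m
R_ac = 1.68e-8 / (6.943612e-07 * pi * 3.6916e-03) = 2.086 ohm/m

2.086 ohm/m


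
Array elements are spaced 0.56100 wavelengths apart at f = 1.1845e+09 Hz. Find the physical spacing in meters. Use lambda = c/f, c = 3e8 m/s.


lambda = c / f = 3.0000e+08 / 1.1845e+09 = 0.2532714 m
d = 0.56100 * 0.2532714 = 0.1421 m

0.1421 m


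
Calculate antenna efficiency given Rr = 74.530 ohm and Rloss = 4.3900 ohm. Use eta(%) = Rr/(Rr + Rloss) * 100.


eta = 74.530 / (74.530 + 4.3900) * 100 = 94.44%

94.44%


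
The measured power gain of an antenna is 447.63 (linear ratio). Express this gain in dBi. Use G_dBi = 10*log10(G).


G_dBi = 10 * log10(447.63) = 26.51 dBi

26.51 dBi


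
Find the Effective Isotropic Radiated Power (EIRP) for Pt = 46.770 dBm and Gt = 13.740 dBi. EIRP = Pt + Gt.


EIRP = Pt + Gt = 46.770 + 13.740 = 60.51 dBm

60.51 dBm


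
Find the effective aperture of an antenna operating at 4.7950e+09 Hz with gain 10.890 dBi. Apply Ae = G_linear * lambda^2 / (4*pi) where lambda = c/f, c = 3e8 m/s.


lambda = c / f = 3.0000e+08 / 4.7950e+09 = 0.06256517 m
G_linear = 10^(10.890/10) = 12.27439
Ae = G_linear * lambda^2 / (4*pi) = 12.27439 * 0.06256517^2 / (4*pi) = 3.823e-03 m^2

3.823e-03 m^2


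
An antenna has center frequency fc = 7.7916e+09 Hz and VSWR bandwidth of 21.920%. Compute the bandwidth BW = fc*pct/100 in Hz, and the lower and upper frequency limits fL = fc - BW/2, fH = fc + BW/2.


BW = 7.7916e+09 * 21.920/100 = 1.707919e+09 Hz
fL = 7.7916e+09 - 1.707919e+09/2 = 6.938e+09 Hz
fH = 7.7916e+09 + 1.707919e+09/2 = 8.646e+09 Hz

BW=1.708e+09 Hz, fL=6.938e+09 Hz, fH=8.646e+09 Hz


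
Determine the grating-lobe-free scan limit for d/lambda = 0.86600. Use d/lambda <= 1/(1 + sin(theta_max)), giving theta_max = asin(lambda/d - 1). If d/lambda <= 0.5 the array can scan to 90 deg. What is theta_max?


lambda/d - 1 = 1/0.86600 - 1 = 0.1547344
theta_max = asin(0.1547344) = 8.901 deg

8.901 deg


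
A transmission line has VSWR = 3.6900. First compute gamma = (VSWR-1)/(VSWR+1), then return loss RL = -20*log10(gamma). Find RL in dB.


gamma = (3.6900 - 1) / (3.6900 + 1) = 0.5735608
RL = -20 * log10(0.5735608) = 4.828 dB

4.828 dB


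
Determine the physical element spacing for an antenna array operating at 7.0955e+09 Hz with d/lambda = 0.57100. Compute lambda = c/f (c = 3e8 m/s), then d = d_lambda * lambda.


lambda = c / f = 3.0000e+08 / 7.0955e+09 = 0.04228032 m
d = 0.57100 * 0.04228032 = 0.02414 m

0.02414 m


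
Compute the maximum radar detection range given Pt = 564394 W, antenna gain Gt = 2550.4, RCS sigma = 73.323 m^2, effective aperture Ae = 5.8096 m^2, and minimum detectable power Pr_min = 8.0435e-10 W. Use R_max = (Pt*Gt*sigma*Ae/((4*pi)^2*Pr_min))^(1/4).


R^4 = 564394*2550.4*73.323*5.8096 / ((4*pi)^2 * 8.0435e-10) = 4.827390e+18
R_max = 4.827390e+18^0.25 = 46874 m

46874 m


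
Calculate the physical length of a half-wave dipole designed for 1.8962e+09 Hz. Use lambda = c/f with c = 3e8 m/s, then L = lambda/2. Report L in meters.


lambda = c / f = 3.0000e+08 / 1.8962e+09 = 0.1582112 m
L = lambda / 2 = 0.1582112 / 2 = 0.07911 m

0.07911 m


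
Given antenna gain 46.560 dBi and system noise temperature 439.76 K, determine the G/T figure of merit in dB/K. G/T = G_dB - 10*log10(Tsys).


G/T = 46.560 - 10*log10(439.76) = 46.560 - 26.43216 = 20.13 dB/K

20.13 dB/K


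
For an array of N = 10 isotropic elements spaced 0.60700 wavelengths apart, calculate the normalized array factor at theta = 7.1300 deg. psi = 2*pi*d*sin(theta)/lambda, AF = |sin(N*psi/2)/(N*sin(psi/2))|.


psi = 2*pi*0.60700*sin(7.1300 deg) = 0.4733844 rad
AF = |sin(10*0.4733844/2) / (10*sin(0.4733844/2))| = 0.2983

0.2983


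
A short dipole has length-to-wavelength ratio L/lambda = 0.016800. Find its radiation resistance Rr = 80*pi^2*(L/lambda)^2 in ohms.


Rr = 80 * pi^2 * (0.016800)^2 = 80 * 9.869604 * 2.822400e-04 = 0.2228 ohm

0.2228 ohm


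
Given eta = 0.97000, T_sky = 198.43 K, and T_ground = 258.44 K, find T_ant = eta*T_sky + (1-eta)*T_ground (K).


T_ant = 0.97000 * 198.43 + (1 - 0.97000) * 258.44 = 200.2 K

200.2 K


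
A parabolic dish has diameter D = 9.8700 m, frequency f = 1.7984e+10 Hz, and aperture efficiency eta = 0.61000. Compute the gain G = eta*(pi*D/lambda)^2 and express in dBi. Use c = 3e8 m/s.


lambda = c / f = 3.0000e+08 / 1.7984e+10 = 0.01668149 m
G_linear = 0.61000 * (pi * 9.8700 / 0.01668149)^2 = 2.107629e+06
G_dBi = 10 * log10(2.107629e+06) = 63.24 dBi

63.24 dBi


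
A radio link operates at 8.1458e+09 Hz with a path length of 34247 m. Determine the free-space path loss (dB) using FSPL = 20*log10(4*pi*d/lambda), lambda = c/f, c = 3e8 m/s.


lambda = c / f = 3.0000e+08 / 8.1458e+09 = 0.03682880 m
FSPL = 20 * log10(4*pi*34247/0.03682880) = 141.4 dB

141.4 dB


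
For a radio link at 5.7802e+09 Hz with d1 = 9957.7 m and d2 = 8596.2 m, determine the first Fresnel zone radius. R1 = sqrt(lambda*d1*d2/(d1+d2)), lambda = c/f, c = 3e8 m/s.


lambda = c / f = 3.0000e+08 / 5.7802e+09 = 0.05190132 m
R1 = sqrt(0.05190132 * 9957.7 * 8596.2 / (9957.7 + 8596.2)) = 15.47 m

15.47 m


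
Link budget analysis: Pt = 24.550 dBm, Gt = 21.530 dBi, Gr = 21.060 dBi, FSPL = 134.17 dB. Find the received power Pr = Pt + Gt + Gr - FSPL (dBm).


Pr = 24.550 + 21.530 + 21.060 - 134.17 = -67.03 dBm

-67.03 dBm


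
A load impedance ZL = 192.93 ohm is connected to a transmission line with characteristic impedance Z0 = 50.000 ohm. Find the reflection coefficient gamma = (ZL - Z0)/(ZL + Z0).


gamma = (192.93 - 50.000) / (192.93 + 50.000) = 0.5884

0.5884


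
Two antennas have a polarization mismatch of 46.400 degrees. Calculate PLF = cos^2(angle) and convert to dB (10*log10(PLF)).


PLF_linear = cos^2(46.400 deg) = 0.4755751
PLF_dB = 10 * log10(0.4755751) = -3.228 dB

-3.228 dB


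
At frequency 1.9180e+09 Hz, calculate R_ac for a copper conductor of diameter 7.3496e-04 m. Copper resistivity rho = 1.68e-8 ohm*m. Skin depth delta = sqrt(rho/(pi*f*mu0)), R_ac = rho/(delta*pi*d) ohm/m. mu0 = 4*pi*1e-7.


delta = sqrt(1.68e-8 / (pi * 1.9180e+09 * 4*pi*1e-7)) = 1.489534e-06 m
R_ac = 1.68e-8 / (1.489534e-06 * pi * 7.3496e-04) = 4.885 ohm/m

4.885 ohm/m


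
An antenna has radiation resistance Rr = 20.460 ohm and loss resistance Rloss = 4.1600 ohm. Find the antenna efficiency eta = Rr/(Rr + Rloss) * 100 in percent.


eta = 20.460 / (20.460 + 4.1600) * 100 = 83.10%

83.10%


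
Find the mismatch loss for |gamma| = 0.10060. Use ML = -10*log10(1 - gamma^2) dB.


ML = -10 * log10(1 - 0.10060^2) = -10 * log10(0.98987964) = 0.04418 dB

0.04418 dB


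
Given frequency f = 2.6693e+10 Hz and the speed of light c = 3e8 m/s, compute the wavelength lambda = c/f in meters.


lambda = c / f = 3.0000e+08 / 2.6693e+10 = 0.01124 m

0.01124 m


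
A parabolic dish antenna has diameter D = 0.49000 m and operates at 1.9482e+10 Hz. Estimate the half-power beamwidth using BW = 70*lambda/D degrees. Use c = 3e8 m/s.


lambda = c / f = 3.0000e+08 / 1.9482e+10 = 0.01539883 m
BW = 70 * 0.01539883 / 0.49000 = 2.200 deg

2.200 deg


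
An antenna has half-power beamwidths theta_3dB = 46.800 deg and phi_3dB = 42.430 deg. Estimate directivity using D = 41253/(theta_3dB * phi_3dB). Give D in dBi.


D_linear = 41253 / (46.800 * 42.430) = 20.77479
D_dBi = 10 * log10(20.77479) = 13.18 dBi

13.18 dBi


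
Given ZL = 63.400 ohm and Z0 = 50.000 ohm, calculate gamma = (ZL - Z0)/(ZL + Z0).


gamma = (63.400 - 50.000) / (63.400 + 50.000) = 0.1182

0.1182


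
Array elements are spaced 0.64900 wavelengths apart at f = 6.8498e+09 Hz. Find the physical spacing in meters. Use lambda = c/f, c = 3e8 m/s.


lambda = c / f = 3.0000e+08 / 6.8498e+09 = 0.04379690 m
d = 0.64900 * 0.04379690 = 0.02842 m

0.02842 m


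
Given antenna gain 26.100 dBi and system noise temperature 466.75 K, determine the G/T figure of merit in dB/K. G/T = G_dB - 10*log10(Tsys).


G/T = 26.100 - 10*log10(466.75) = 26.100 - 26.69084 = -0.5908 dB/K

-0.5908 dB/K


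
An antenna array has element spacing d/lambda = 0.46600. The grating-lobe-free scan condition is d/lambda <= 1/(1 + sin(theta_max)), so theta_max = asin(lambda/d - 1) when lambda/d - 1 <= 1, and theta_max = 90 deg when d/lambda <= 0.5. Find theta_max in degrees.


lambda/d - 1 = 1/0.46600 - 1 = 1.145923 >= 1
d/lambda <= 0.5, so the array can scan to endfire without grating lobes: theta_max = 90 deg

90 deg


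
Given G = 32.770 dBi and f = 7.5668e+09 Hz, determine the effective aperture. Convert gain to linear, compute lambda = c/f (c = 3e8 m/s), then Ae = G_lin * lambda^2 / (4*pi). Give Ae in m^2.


lambda = c / f = 3.0000e+08 / 7.5668e+09 = 0.03964688 m
G_linear = 10^(32.770/10) = 1892.344
Ae = G_linear * lambda^2 / (4*pi) = 1892.344 * 0.03964688^2 / (4*pi) = 0.2367 m^2

0.2367 m^2


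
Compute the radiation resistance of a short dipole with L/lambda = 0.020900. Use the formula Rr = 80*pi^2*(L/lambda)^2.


Rr = 80 * pi^2 * (0.020900)^2 = 80 * 9.869604 * 4.368100e-04 = 0.3449 ohm

0.3449 ohm


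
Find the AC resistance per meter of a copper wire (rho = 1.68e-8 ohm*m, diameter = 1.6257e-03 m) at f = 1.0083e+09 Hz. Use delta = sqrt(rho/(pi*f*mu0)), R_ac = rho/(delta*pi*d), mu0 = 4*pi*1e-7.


delta = sqrt(1.68e-8 / (pi * 1.0083e+09 * 4*pi*1e-7)) = 2.054376e-06 m
R_ac = 1.68e-8 / (2.054376e-06 * pi * 1.6257e-03) = 1.601 ohm/m

1.601 ohm/m


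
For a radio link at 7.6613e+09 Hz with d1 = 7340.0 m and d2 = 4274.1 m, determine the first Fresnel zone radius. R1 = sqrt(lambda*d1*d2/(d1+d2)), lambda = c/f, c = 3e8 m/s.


lambda = c / f = 3.0000e+08 / 7.6613e+09 = 0.03915785 m
R1 = sqrt(0.03915785 * 7340.0 * 4274.1 / (7340.0 + 4274.1)) = 10.28 m

10.28 m


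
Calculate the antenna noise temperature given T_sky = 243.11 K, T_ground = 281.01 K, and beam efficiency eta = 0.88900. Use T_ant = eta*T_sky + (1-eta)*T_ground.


T_ant = 0.88900 * 243.11 + (1 - 0.88900) * 281.01 = 247.3 K

247.3 K
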